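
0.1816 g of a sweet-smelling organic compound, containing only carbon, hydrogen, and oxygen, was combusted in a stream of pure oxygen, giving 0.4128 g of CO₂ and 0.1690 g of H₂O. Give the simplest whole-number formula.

mol C = 0.4128 g CO₂ ÷ 44.009 g/mol = 0.0093799 mol
mol H = 2 × 0.1690 g H₂O ÷ 18.015 g/mol = 0.018762 mol
mass O = 0.1816 − (0.11266 + 0.018912) = 0.050026 g → mol O = 0.050026 ÷ 15.999 = 0.0031268 mol
Divide by the smallest (0.0031268 mol): C 3.000, H 6.000, O 1.000

C3H6O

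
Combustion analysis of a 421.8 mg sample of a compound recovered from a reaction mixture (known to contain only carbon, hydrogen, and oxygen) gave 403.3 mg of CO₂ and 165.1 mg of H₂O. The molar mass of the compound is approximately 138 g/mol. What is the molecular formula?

mol C = 0.4033 g CO₂ ÷ 44.009 g/mol = 0.0091640 mol
mol H = 2 × 0.1651 g H₂O ÷ 18.015 g/mol = 0.018329 mol
mass O = 0.4218 − (0.11007 + 0.018476) = 0.29325 g → mol O = 0.29325 ÷ 15.999 = 0.018330 mol
Divide by the smallest (0.0091640 mol): C 1.000, H 2.000, O 2.000
Empirical formula: CH2O2
Empirical-formula mass = 46.02 g/mol; 138 ÷ 46.02 ≈ 3, so the molecular formula is C3H6O6.

C3H6O6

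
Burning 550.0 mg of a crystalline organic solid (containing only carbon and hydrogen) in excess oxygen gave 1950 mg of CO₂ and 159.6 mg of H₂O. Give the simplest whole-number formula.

C5H2

mol C = 1.950 g CO₂ ÷ 44.009 g/mol = 0.044309 mol
mol H = 2 × 0.1596 g H₂O ÷ 18.015 g/mol = 0.017719 mol
Divide by the smallest (0.017719 mol): C 2.501, H 1.000
Multiplying each by 2 gives whole numbers: C 5.00, H 2.00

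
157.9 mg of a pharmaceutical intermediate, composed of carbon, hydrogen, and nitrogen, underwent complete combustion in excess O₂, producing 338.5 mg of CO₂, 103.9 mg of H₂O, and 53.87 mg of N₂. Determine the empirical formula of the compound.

mol C = 0.3385 g CO₂ ÷ 44.009 g/mol = 0.0076916 mol
mol H = 2 × 0.1039 g H₂O ÷ 18.015 g/mol = 0.011535 mol
mol N = 2 × 0.05387 g N₂ ÷ 28.014 g/mol = 0.0038459 mol
Divide by the smallest (0.0038459 mol): C 2.000, H 2.999, N 1.000

C2H3N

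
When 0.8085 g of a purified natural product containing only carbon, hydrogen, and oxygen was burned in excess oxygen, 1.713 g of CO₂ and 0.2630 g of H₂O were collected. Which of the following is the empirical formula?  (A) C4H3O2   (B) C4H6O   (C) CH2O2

(A) C4H3O2

mol C = 1.713 g CO₂ ÷ 44.009 g/mol = 0.038924 mol
mol H = 2 × 0.2630 g H₂O ÷ 18.015 g/mol = 0.029198 mol
mass O = 0.8085 − (0.46751 + 0.029431) = 0.31155 g → mol O = 0.31155 ÷ 15.999 = 0.019473 mol
Divide by the smallest (0.019473 mol): C 1.999, H 1.499, O 1.000
Multiplying each by 2 gives whole numbers: C 4.00, H 3.00, O 2.00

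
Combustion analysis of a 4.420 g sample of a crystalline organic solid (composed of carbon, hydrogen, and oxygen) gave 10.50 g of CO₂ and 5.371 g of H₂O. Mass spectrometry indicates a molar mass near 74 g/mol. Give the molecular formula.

mol C = 10.50 g CO₂ ÷ 44.009 g/mol = 0.23859 mol
mol H = 2 × 5.371 g H₂O ÷ 18.015 g/mol = 0.59628 mol
mass O = 4.420 − (2.8657 + 0.60105) = 0.95327 g → mol O = 0.95327 ÷ 15.999 = 0.059583 mol
Divide by the smallest (0.059583 mol): C 4.004, H 10.008, O 1.000
Empirical formula: C4H10O
Empirical-formula mass = 74.12 g/mol; 74 ÷ 74.12 ≈ 1, so the molecular formula is C4H10O.

C4H10O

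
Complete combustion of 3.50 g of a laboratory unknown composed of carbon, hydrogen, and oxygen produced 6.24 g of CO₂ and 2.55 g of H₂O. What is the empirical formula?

C3H6O2

mol C = 6.24 g CO₂ ÷ 44.009 g/mol = 0.1418 mol
mol H = 2 × 2.55 g H₂O ÷ 18.015 g/mol = 0.2831 mol
mass O = 3.50 − (1.703 + 0.2854) = 1.512 g → mol O = 1.512 ÷ 15.999 = 0.09448 mol
Divide by the smallest (0.09448 mol): C 1.501, H 2.996, O 1.000
Multiplying each by 2 gives whole numbers: C 3.00, H 5.99, O 2.00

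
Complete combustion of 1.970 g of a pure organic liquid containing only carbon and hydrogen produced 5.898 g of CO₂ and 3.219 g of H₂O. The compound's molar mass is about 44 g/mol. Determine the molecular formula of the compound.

mol C = 5.898 g CO₂ ÷ 44.009 g/mol = 0.13402 mol
mol H = 2 × 3.219 g H₂O ÷ 18.015 g/mol = 0.35737 mol
Divide by the smallest (0.13402 mol): C 1.000, H 2.667
Multiplying each by 3 gives whole numbers: C 3.00, H 8.00
Empirical formula: C3H8
Empirical-formula mass = 44.10 g/mol; 44 ÷ 44.10 ≈ 1, so the molecular formula is C3H8.

C3H8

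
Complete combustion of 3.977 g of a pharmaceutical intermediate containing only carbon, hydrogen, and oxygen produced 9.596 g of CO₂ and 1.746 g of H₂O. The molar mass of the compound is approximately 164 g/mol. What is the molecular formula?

C9H8O3

mol C = 9.596 g CO₂ ÷ 44.009 g/mol = 0.21805 mol
mol H = 2 × 1.746 g H₂O ÷ 18.015 g/mol = 0.19384 mol
mass O = 3.977 − (2.6190 + 0.19539) = 1.1627 g → mol O = 1.1627 ÷ 15.999 = 0.072671 mol
Divide by the smallest (0.072671 mol): C 3.000, H 2.667, O 1.000
Multiplying each by 3 gives whole numbers: C 9.00, H 8.00, O 3.00
Empirical formula: C9H8O3
Empirical-formula mass = 164.16 g/mol; 164 ÷ 164.16 ≈ 1, so the molecular formula is C9H8O3.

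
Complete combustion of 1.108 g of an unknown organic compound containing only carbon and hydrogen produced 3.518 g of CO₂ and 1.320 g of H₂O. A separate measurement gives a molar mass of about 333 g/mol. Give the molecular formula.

C24H44

mol C = 3.518 g CO₂ ÷ 44.009 g/mol = 0.079938 mol
mol H = 2 × 1.320 g H₂O ÷ 18.015 g/mol = 0.14654 mol
Divide by the smallest (0.079938 mol): C 1.000, H 1.833
Multiplying each by 6 gives whole numbers: C 6.00, H 11.00
Empirical formula: C6H11
Empirical-formula mass = 83.15 g/mol; 333 ÷ 83.15 ≈ 4, so the molecular formula is C24H44.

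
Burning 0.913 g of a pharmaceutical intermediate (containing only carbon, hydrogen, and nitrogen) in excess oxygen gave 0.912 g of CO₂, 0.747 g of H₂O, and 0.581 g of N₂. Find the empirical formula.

mol C = 0.912 g CO₂ ÷ 44.009 g/mol = 0.02072 mol
mol H = 2 × 0.747 g H₂O ÷ 18.015 g/mol = 0.08293 mol
mol N = 2 × 0.581 g N₂ ÷ 28.014 g/mol = 0.04148 mol
Divide by the smallest (0.02072 mol): C 1.000, H 4.002, N 2.002

CH4N2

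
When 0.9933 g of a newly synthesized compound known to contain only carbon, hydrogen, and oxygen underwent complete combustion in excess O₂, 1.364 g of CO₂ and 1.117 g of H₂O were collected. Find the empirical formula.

mol C = 1.364 g CO₂ ÷ 44.009 g/mol = 0.030994 mol
mol H = 2 × 1.117 g H₂O ÷ 18.015 g/mol = 0.12401 mol
mass O = 0.9933 − (0.37226 + 0.12500) = 0.49604 g → mol O = 0.49604 ÷ 15.999 = 0.031004 mol
Divide by the smallest (0.030994 mol): C 1.000, H 4.001, O 1.000

CH4O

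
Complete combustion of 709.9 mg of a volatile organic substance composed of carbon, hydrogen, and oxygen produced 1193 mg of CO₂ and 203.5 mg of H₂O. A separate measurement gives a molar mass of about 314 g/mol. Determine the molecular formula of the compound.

mol C = 1.193 g CO₂ ÷ 44.009 g/mol = 0.027108 mol
mol H = 2 × 0.2035 g H₂O ÷ 18.015 g/mol = 0.022592 mol
mass O = 0.7099 − (0.32560 + 0.022773) = 0.36153 g → mol O = 0.36153 ÷ 15.999 = 0.022597 mol
Divide by the smallest (0.022592 mol): C 1.200, H 1.000, O 1.000
Multiplying each by 5 gives whole numbers: C 6.00, H 5.00, O 5.00
Empirical formula: C6H5O5
Empirical-formula mass = 157.10 g/mol; 314 ÷ 157.10 ≈ 2, so the molecular formula is C12H10O10.

C12H10O10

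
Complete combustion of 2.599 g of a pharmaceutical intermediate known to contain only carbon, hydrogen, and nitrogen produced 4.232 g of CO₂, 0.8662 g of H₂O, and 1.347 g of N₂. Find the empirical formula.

CHN

mol C = 4.232 g CO₂ ÷ 44.009 g/mol = 0.096162 mol
mol H = 2 × 0.8662 g H₂O ÷ 18.015 g/mol = 0.096164 mol
mol N = 2 × 1.347 g N₂ ÷ 28.014 g/mol = 0.096166 mol
Divide by the smallest (0.096162 mol): C 1.000, H 1.000, N 1.000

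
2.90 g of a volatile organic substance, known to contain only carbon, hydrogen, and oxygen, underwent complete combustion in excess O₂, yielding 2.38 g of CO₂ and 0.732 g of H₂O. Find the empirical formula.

C2H3O5

mol C = 2.38 g CO₂ ÷ 44.009 g/mol = 0.05408 mol
mol H = 2 × 0.732 g H₂O ÷ 18.015 g/mol = 0.08127 mol
mass O = 2.90 − (0.6496 + 0.08192) = 2.169 g → mol O = 2.169 ÷ 15.999 = 0.1355 mol
Divide by the smallest (0.05408 mol): C 1.000, H 1.503, O 2.506
Multiplying each by 2 gives whole numbers: C 2.00, H 3.01, O 5.01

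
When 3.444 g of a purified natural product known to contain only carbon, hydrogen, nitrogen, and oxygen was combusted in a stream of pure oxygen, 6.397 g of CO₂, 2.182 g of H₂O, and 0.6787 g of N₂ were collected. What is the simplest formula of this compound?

mol C = 6.397 g CO₂ ÷ 44.009 g/mol = 0.14536 mol
mol H = 2 × 2.182 g H₂O ÷ 18.015 g/mol = 0.24224 mol
mol N = 2 × 0.6787 g N₂ ÷ 28.014 g/mol = 0.048454 mol
mass O = 3.444 − (1.7459 + 0.24418 + 0.67870) = 0.77524 g → mol O = 0.77524 ÷ 15.999 = 0.048456 mol
Divide by the smallest (0.048454 mol): C 3.000, H 4.999, N 1.000, O 1.000

C3H5NO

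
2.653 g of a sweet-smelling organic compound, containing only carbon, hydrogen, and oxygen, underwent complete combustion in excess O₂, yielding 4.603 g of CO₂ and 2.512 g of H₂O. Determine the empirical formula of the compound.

C3H8O2

mol C = 4.603 g CO₂ ÷ 44.009 g/mol = 0.10459 mol
mol H = 2 × 2.512 g H₂O ÷ 18.015 g/mol = 0.27888 mol
mass O = 2.653 − (1.2563 + 0.28111) = 1.1156 g → mol O = 1.1156 ÷ 15.999 = 0.069731 mol
Divide by the smallest (0.069731 mol): C 1.500, H 3.999, O 1.000
Multiplying each by 2 gives whole numbers: C 3.00, H 8.00, O 2.00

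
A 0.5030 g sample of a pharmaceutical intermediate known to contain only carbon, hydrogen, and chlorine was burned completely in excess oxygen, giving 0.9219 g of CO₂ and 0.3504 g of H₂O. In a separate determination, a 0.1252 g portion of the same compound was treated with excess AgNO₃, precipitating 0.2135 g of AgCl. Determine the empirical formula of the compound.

C7H13Cl2

mol C = 0.9219 g CO₂ ÷ 44.009 g/mol = 0.020948 mol
mol H = 2 × 0.3504 g H₂O ÷ 18.015 g/mol = 0.038901 mol
From the AgCl data: mol Cl per gram of compound = (0.2135 ÷ 143.318) ÷ 0.1252 = 0.011899 mol/g, so in the 0.5030 g combustion sample mol Cl = 0.0059850 mol
Divide by the smallest (0.0059850 mol): C 3.500, H 6.500, Cl 1.000
Multiplying each by 2 gives whole numbers: C 7.00, H 13.00, Cl 2.00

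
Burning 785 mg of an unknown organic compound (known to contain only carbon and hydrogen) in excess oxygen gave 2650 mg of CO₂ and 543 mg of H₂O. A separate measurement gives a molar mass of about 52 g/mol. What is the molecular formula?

C4H4

mol C = 2.65 g CO₂ ÷ 44.009 g/mol = 0.06021 mol
mol H = 2 × 0.543 g H₂O ÷ 18.015 g/mol = 0.06028 mol
Divide by the smallest (0.06021 mol): C 1.000, H 1.001
Empirical formula: CH
Empirical-formula mass = 13.02 g/mol; 52 ÷ 13.02 ≈ 4, so the molecular formula is C4H4.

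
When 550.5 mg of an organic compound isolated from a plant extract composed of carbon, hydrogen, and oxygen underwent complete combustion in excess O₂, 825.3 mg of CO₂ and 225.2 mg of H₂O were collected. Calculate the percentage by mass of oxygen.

mol C = 0.8253 g CO₂ ÷ 44.009 g/mol = 0.018753 mol
mol H = 2 × 0.2252 g H₂O ÷ 18.015 g/mol = 0.025001 mol
mass O = 0.5505 − (0.22524 + 0.025201) = 0.30006 g → mol O = 0.30006 ÷ 15.999 = 0.018755 mol
mass % O = 0.30006 g ÷ 0.5505 g × 100%

54.51%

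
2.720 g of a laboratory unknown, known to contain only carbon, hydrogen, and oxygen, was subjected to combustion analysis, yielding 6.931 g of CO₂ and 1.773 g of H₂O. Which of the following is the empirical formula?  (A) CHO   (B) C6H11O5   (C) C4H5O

mol C = 6.931 g CO₂ ÷ 44.009 g/mol = 0.15749 mol
mol H = 2 × 1.773 g H₂O ÷ 18.015 g/mol = 0.19684 mol
mass O = 2.720 − (1.8916 + 0.19841) = 0.62997 g → mol O = 0.62997 ÷ 15.999 = 0.039376 mol
Divide by the smallest (0.039376 mol): C 4.000, H 4.999, O 1.000

(C) C4H5O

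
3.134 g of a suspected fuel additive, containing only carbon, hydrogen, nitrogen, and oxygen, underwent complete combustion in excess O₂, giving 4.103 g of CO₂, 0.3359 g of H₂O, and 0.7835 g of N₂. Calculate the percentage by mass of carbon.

35.73%

mol C = 4.103 g CO₂ ÷ 44.009 g/mol = 0.093231 mol
mol H = 2 × 0.3359 g H₂O ÷ 18.015 g/mol = 0.037291 mol
mol N = 2 × 0.7835 g N₂ ÷ 28.014 g/mol = 0.055936 mol
mass O = 3.134 − (1.1198 + 0.037589 + 0.78350) = 1.1931 g → mol O = 1.1931 ÷ 15.999 = 0.074574 mol
mass % C = 1.1198 g ÷ 3.134 g × 100%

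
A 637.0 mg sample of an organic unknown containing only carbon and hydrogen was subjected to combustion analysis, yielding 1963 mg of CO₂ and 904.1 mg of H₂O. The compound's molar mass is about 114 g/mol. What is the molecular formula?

mol C = 1.963 g CO₂ ÷ 44.009 g/mol = 0.044605 mol
mol H = 2 × 0.9041 g H₂O ÷ 18.015 g/mol = 0.10037 mol
Divide by the smallest (0.044605 mol): C 1.000, H 2.250
Multiplying each by 4 gives whole numbers: C 4.00, H 9.00
Empirical formula: C4H9
Empirical-formula mass = 57.12 g/mol; 114 ÷ 57.12 ≈ 2, so the molecular formula is C8H18.

C8H18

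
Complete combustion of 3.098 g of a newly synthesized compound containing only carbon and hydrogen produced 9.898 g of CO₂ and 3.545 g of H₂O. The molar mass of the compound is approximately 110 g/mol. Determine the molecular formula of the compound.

C8H14

mol C = 9.898 g CO₂ ÷ 44.009 g/mol = 0.22491 mol
mol H = 2 × 3.545 g H₂O ÷ 18.015 g/mol = 0.39356 mol
Divide by the smallest (0.22491 mol): C 1.000, H 1.750
Multiplying each by 4 gives whole numbers: C 4.00, H 7.00
Empirical formula: C4H7
Empirical-formula mass = 55.10 g/mol; 110 ÷ 55.10 ≈ 2, so the molecular formula is C8H14.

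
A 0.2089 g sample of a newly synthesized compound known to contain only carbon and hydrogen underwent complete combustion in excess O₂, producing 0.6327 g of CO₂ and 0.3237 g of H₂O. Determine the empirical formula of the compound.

C2H5

mol C = 0.6327 g CO₂ ÷ 44.009 g/mol = 0.014377 mol
mol H = 2 × 0.3237 g H₂O ÷ 18.015 g/mol = 0.035937 mol
Divide by the smallest (0.014377 mol): C 1.000, H 2.500
Multiplying each by 2 gives whole numbers: C 2.00, H 5.00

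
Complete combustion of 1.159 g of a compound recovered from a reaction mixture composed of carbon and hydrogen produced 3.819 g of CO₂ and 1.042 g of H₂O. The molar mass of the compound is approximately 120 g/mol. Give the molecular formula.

mol C = 3.819 g CO₂ ÷ 44.009 g/mol = 0.086778 mol
mol H = 2 × 1.042 g H₂O ÷ 18.015 g/mol = 0.11568 mol
Divide by the smallest (0.086778 mol): C 1.000, H 1.333
Multiplying each by 3 gives whole numbers: C 3.00, H 4.00
Empirical formula: C3H4
Empirical-formula mass = 40.06 g/mol; 120 ÷ 40.06 ≈ 3, so the molecular formula is C9H12.

C9H12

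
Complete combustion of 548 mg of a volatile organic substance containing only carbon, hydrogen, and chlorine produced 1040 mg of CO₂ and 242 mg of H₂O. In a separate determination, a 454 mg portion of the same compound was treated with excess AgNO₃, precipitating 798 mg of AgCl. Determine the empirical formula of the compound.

mol C = 1.04 g CO₂ ÷ 44.009 g/mol = 0.02363 mol
mol H = 2 × 0.242 g H₂O ÷ 18.015 g/mol = 0.02687 mol
From the AgCl data: mol Cl per gram of compound = (0.798 ÷ 143.318) ÷ 0.454 = 0.01226 mol/g, so in the 0.548 g combustion sample mol Cl = 0.006721 mol
Divide by the smallest (0.006721 mol): C 3.516, H 3.997, Cl 1.000
Multiplying each by 2 gives whole numbers: C 7.03, H 7.99, Cl 2.00

C7H8Cl2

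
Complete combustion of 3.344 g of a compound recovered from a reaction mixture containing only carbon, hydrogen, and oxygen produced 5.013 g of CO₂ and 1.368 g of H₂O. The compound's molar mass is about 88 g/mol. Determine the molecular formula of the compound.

C3H4O3

mol C = 5.013 g CO₂ ÷ 44.009 g/mol = 0.11391 mol
mol H = 2 × 1.368 g H₂O ÷ 18.015 g/mol = 0.15187 mol
mass O = 3.344 − (1.3682 + 0.15309) = 1.8228 g → mol O = 1.8228 ÷ 15.999 = 0.11393 mol
Divide by the smallest (0.11391 mol): C 1.000, H 1.333, O 1.000
Multiplying each by 3 gives whole numbers: C 3.00, H 4.00, O 3.00
Empirical formula: C3H4O3
Empirical-formula mass = 88.06 g/mol; 88 ÷ 88.06 ≈ 1, so the molecular formula is C3H4O3.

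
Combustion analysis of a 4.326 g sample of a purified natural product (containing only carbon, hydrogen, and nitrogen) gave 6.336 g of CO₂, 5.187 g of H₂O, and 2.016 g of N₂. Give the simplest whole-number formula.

mol C = 6.336 g CO₂ ÷ 44.009 g/mol = 0.14397 mol
mol H = 2 × 5.187 g H₂O ÷ 18.015 g/mol = 0.57585 mol
mol N = 2 × 2.016 g N₂ ÷ 28.014 g/mol = 0.14393 mol
Divide by the smallest (0.14393 mol): C 1.000, H 4.001, N 1.000

CH4N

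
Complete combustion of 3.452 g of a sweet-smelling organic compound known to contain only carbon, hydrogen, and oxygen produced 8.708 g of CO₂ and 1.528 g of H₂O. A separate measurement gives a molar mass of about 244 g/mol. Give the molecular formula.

mol C = 8.708 g CO₂ ÷ 44.009 g/mol = 0.19787 mol
mol H = 2 × 1.528 g H₂O ÷ 18.015 g/mol = 0.16964 mol
mass O = 3.452 − (2.3766 + 0.17099) = 0.90441 g → mol O = 0.90441 ÷ 15.999 = 0.056529 mol
Divide by the smallest (0.056529 mol): C 3.500, H 3.001, O 1.000
Multiplying each by 2 gives whole numbers: C 7.00, H 6.00, O 2.00
Empirical formula: C7H6O2
Empirical-formula mass = 122.12 g/mol; 244 ÷ 122.12 ≈ 2, so the molecular formula is C14H12O4.

C14H12O4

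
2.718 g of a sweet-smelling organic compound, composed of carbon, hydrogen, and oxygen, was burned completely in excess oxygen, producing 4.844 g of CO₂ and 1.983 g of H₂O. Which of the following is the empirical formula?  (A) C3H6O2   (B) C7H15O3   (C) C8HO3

mol C = 4.844 g CO₂ ÷ 44.009 g/mol = 0.11007 mol
mol H = 2 × 1.983 g H₂O ÷ 18.015 g/mol = 0.22015 mol
mass O = 2.718 − (1.3220 + 0.22191) = 1.1741 g → mol O = 1.1741 ÷ 15.999 = 0.073383 mol
Divide by the smallest (0.073383 mol): C 1.500, H 3.000, O 1.000
Multiplying each by 2 gives whole numbers: C 3.00, H 6.00, O 2.00

(A) C3H6O2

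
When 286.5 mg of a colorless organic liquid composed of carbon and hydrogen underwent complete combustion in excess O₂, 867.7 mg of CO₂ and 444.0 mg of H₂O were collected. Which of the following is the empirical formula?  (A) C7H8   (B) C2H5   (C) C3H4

mol C = 0.8677 g CO₂ ÷ 44.009 g/mol = 0.019716 mol
mol H = 2 × 0.4440 g H₂O ÷ 18.015 g/mol = 0.049292 mol
Divide by the smallest (0.019716 mol): C 1.000, H 2.500
Multiplying each by 2 gives whole numbers: C 2.00, H 5.00

(B) C2H5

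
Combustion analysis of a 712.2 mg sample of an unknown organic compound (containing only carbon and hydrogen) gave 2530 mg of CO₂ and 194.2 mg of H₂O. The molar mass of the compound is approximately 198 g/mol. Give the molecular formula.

mol C = 2.530 g CO₂ ÷ 44.009 g/mol = 0.057488 mol
mol H = 2 × 0.1942 g H₂O ÷ 18.015 g/mol = 0.021560 mol
Divide by the smallest (0.021560 mol): C 2.666, H 1.000
Multiplying each by 3 gives whole numbers: C 8.00, H 3.00
Empirical formula: C8H3
Empirical-formula mass = 99.11 g/mol; 198 ÷ 99.11 ≈ 2, so the molecular formula is C16H6.

C16H6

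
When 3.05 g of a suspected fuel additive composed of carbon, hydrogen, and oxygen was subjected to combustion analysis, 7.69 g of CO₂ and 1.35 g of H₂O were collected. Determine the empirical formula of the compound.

mol C = 7.69 g CO₂ ÷ 44.009 g/mol = 0.1747 mol
mol H = 2 × 1.35 g H₂O ÷ 18.015 g/mol = 0.1499 mol
mass O = 3.05 − (2.099 + 0.1511) = 0.8002 g → mol O = 0.8002 ÷ 15.999 = 0.05001 mol
Divide by the smallest (0.05001 mol): C 3.494, H 2.997, O 1.000
Multiplying each by 2 gives whole numbers: C 6.99, H 5.99, O 2.00

C7H6O2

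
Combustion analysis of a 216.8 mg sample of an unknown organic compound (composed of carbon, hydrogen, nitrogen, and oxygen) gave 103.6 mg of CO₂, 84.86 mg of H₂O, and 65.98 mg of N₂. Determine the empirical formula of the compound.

mol C = 0.1036 g CO₂ ÷ 44.009 g/mol = 0.0023541 mol
mol H = 2 × 0.08486 g H₂O ÷ 18.015 g/mol = 0.0094210 mol
mol N = 2 × 0.06598 g N₂ ÷ 28.014 g/mol = 0.0047105 mol
mass O = 0.2168 − (0.028275 + 0.0094964 + 0.065980) = 0.11305 g → mol O = 0.11305 ÷ 15.999 = 0.0070660 mol
Divide by the smallest (0.0023541 mol): C 1.000, H 4.002, N 2.001, O 3.002

CH4N2O3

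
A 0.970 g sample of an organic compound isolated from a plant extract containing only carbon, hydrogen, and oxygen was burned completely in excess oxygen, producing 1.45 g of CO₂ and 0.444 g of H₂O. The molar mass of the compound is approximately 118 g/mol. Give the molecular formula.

mol C = 1.45 g CO₂ ÷ 44.009 g/mol = 0.03295 mol
mol H = 2 × 0.444 g H₂O ÷ 18.015 g/mol = 0.04929 mol
mass O = 0.970 − (0.3957 + 0.04969) = 0.5246 g → mol O = 0.5246 ÷ 15.999 = 0.03279 mol
Divide by the smallest (0.03279 mol): C 1.005, H 1.503, O 1.000
Multiplying each by 2 gives whole numbers: C 2.01, H 3.01, O 2.00
Empirical formula: C2H3O2
Empirical-formula mass = 59.04 g/mol; 118 ÷ 59.04 ≈ 2, so the molecular formula is C4H6O4.

C4H6O4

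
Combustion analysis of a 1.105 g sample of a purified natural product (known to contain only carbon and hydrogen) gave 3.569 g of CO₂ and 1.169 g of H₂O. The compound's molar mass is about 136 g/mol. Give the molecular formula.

C10H16

mol C = 3.569 g CO₂ ÷ 44.009 g/mol = 0.081097 mol
mol H = 2 × 1.169 g H₂O ÷ 18.015 g/mol = 0.12978 mol
Divide by the smallest (0.081097 mol): C 1.000, H 1.600
Multiplying each by 5 gives whole numbers: C 5.00, H 8.00
Empirical formula: C5H8
Empirical-formula mass = 68.12 g/mol; 136 ÷ 68.12 ≈ 2, so the molecular formula is C10H16.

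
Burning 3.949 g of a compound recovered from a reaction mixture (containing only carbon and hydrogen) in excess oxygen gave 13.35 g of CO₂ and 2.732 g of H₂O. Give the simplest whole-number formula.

mol C = 13.35 g CO₂ ÷ 44.009 g/mol = 0.30335 mol
mol H = 2 × 2.732 g H₂O ÷ 18.015 g/mol = 0.30330 mol
Divide by the smallest (0.30330 mol): C 1.000, H 1.000

CH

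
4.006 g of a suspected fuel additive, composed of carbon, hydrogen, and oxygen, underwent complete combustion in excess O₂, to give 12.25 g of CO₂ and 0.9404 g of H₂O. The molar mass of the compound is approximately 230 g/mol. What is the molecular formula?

C16H6O2

mol C = 12.25 g CO₂ ÷ 44.009 g/mol = 0.27835 mol
mol H = 2 × 0.9404 g H₂O ÷ 18.015 g/mol = 0.10440 mol
mass O = 4.006 − (3.3433 + 0.10524) = 0.55748 g → mol O = 0.55748 ÷ 15.999 = 0.034844 mol
Divide by the smallest (0.034844 mol): C 7.988, H 2.996, O 1.000
Empirical formula: C8H3O
Empirical-formula mass = 115.11 g/mol; 230 ÷ 115.11 ≈ 2, so the molecular formula is C16H6O2.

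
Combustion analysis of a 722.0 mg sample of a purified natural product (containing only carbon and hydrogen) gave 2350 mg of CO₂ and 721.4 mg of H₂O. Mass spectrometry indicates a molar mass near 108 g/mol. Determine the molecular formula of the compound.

mol C = 2.350 g CO₂ ÷ 44.009 g/mol = 0.053398 mol
mol H = 2 × 0.7214 g H₂O ÷ 18.015 g/mol = 0.080089 mol
Divide by the smallest (0.053398 mol): C 1.000, H 1.500
Multiplying each by 2 gives whole numbers: C 2.00, H 3.00
Empirical formula: C2H3
Empirical-formula mass = 27.05 g/mol; 108 ÷ 27.05 ≈ 4, so the molecular formula is C8H12.

C8H12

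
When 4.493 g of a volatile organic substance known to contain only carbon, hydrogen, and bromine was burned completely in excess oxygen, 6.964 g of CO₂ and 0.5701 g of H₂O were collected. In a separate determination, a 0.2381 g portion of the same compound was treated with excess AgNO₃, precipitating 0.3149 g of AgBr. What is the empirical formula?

C5H2Br

mol C = 6.964 g CO₂ ÷ 44.009 g/mol = 0.15824 mol
mol H = 2 × 0.5701 g H₂O ÷ 18.015 g/mol = 0.063292 mol
From the AgBr data: mol Br per gram of compound = (0.3149 ÷ 187.772) ÷ 0.2381 = 0.0070434 mol/g, so in the 4.493 g combustion sample mol Br = 0.031646 mol
Divide by the smallest (0.031646 mol): C 5.000, H 2.000, Br 1.000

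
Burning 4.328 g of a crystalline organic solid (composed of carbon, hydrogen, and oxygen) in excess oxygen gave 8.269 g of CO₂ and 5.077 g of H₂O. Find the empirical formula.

mol C = 8.269 g CO₂ ÷ 44.009 g/mol = 0.18789 mol
mol H = 2 × 5.077 g H₂O ÷ 18.015 g/mol = 0.56364 mol
mass O = 4.328 − (2.2568 + 0.56815) = 1.5031 g → mol O = 1.5031 ÷ 15.999 = 0.093947 mol
Divide by the smallest (0.093947 mol): C 2.000, H 6.000, O 1.000

C2H6O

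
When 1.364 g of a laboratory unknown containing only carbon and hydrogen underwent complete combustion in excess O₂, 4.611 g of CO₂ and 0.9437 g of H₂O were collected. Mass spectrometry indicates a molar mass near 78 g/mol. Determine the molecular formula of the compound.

mol C = 4.611 g CO₂ ÷ 44.009 g/mol = 0.10477 mol
mol H = 2 × 0.9437 g H₂O ÷ 18.015 g/mol = 0.10477 mol
Divide by the smallest (0.10477 mol): C 1.000, H 1.000
Empirical formula: CH
Empirical-formula mass = 13.02 g/mol; 78 ÷ 13.02 ≈ 6, so the molecular formula is C6H6.

C6H6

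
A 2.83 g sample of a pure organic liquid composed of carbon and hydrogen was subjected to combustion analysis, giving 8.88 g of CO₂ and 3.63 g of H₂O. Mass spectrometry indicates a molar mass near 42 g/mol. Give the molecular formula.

mol C = 8.88 g CO₂ ÷ 44.009 g/mol = 0.2018 mol
mol H = 2 × 3.63 g H₂O ÷ 18.015 g/mol = 0.4030 mol
Divide by the smallest (0.2018 mol): C 1.000, H 1.997
Empirical formula: CH2
Empirical-formula mass = 14.03 g/mol; 42 ÷ 14.03 ≈ 3, so the molecular formula is C3H6.

C3H6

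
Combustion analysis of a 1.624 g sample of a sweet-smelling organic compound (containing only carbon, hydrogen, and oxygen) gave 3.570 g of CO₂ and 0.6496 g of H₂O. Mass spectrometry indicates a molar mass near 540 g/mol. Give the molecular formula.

C27H24O12

mol C = 3.570 g CO₂ ÷ 44.009 g/mol = 0.081120 mol
mol H = 2 × 0.6496 g H₂O ÷ 18.015 g/mol = 0.072118 mol
mass O = 1.624 − (0.97433 + 0.072695) = 0.57698 g → mol O = 0.57698 ÷ 15.999 = 0.036063 mol
Divide by the smallest (0.036063 mol): C 2.249, H 2.000, O 1.000
Multiplying each by 4 gives whole numbers: C 9.00, H 8.00, O 4.00
Empirical formula: C9H8O4
Empirical-formula mass = 180.16 g/mol; 540 ÷ 180.16 ≈ 3, so the molecular formula is C27H24O12.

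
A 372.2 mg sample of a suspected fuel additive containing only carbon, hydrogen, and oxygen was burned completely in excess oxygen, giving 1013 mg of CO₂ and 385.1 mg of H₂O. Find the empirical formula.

mol C = 1.013 g CO₂ ÷ 44.009 g/mol = 0.023018 mol
mol H = 2 × 0.3851 g H₂O ÷ 18.015 g/mol = 0.042753 mol
mass O = 0.3722 − (0.27647 + 0.043095) = 0.052635 g → mol O = 0.052635 ÷ 15.999 = 0.0032899 mol
Divide by the smallest (0.0032899 mol): C 6.997, H 12.995, O 1.000

C7H13O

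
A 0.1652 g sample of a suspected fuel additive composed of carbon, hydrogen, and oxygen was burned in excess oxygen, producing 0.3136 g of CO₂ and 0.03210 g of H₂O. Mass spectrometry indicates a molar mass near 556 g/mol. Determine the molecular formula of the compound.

C24H12O16

mol C = 0.3136 g CO₂ ÷ 44.009 g/mol = 0.0071258 mol
mol H = 2 × 0.03210 g H₂O ÷ 18.015 g/mol = 0.0035637 mol
mass O = 0.1652 − (0.085588 + 0.0035922) = 0.076020 g → mol O = 0.076020 ÷ 15.999 = 0.0047515 mol
Divide by the smallest (0.0035637 mol): C 2.000, H 1.000, O 1.333
Multiplying each by 3 gives whole numbers: C 6.00, H 3.00, O 4.00
Empirical formula: C6H3O4
Empirical-formula mass = 139.09 g/mol; 556 ÷ 139.09 ≈ 4, so the molecular formula is C24H12O16.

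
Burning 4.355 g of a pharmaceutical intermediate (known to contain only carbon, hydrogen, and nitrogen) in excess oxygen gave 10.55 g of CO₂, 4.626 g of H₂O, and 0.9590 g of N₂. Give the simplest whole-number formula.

mol C = 10.55 g CO₂ ÷ 44.009 g/mol = 0.23972 mol
mol H = 2 × 4.626 g H₂O ÷ 18.015 g/mol = 0.51357 mol
mol N = 2 × 0.9590 g N₂ ÷ 28.014 g/mol = 0.068466 mol
Divide by the smallest (0.068466 mol): C 3.501, H 7.501, N 1.000
Multiplying each by 2 gives whole numbers: C 7.00, H 15.00, N 2.00

C7H15N2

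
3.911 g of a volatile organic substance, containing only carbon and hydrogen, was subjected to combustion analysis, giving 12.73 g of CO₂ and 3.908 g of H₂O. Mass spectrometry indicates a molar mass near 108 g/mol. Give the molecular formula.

C8H12

mol C = 12.73 g CO₂ ÷ 44.009 g/mol = 0.28926 mol
mol H = 2 × 3.908 g H₂O ÷ 18.015 g/mol = 0.43386 mol
Divide by the smallest (0.28926 mol): C 1.000, H 1.500
Multiplying each by 2 gives whole numbers: C 2.00, H 3.00
Empirical formula: C2H3
Empirical-formula mass = 27.05 g/mol; 108 ÷ 27.05 ≈ 4, so the molecular formula is C8H12.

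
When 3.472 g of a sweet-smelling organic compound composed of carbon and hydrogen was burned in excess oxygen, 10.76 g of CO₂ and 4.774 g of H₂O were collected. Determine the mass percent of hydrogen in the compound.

15.39%

mol C = 10.76 g CO₂ ÷ 44.009 g/mol = 0.24450 mol
mol H = 2 × 4.774 g H₂O ÷ 18.015 g/mol = 0.53000 mol
mass % H = 0.53424 g ÷ 3.472 g × 100%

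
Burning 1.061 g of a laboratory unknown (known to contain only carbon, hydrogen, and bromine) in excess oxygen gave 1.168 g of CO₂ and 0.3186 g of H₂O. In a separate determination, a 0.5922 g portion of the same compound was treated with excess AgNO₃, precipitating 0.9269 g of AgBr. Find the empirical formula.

C3H4Br

mol C = 1.168 g CO₂ ÷ 44.009 g/mol = 0.026540 mol
mol H = 2 × 0.3186 g H₂O ÷ 18.015 g/mol = 0.035371 mol
From the AgBr data: mol Br per gram of compound = (0.9269 ÷ 187.772) ÷ 0.5922 = 0.0083355 mol/g, so in the 1.061 g combustion sample mol Br = 0.0088440 mol
Divide by the smallest (0.0088440 mol): C 3.001, H 3.999, Br 1.000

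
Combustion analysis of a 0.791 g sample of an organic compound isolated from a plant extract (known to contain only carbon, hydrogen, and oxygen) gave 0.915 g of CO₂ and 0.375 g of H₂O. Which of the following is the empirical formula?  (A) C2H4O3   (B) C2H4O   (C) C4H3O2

(A) C2H4O3

mol C = 0.915 g CO₂ ÷ 44.009 g/mol = 0.02079 mol
mol H = 2 × 0.375 g H₂O ÷ 18.015 g/mol = 0.04163 mol
mass O = 0.791 − (0.2497 + 0.04197) = 0.4993 g → mol O = 0.4993 ÷ 15.999 = 0.03121 mol
Divide by the smallest (0.02079 mol): C 1.000, H 2.002, O 1.501
Multiplying each by 2 gives whole numbers: C 2.00, H 4.00, O 3.00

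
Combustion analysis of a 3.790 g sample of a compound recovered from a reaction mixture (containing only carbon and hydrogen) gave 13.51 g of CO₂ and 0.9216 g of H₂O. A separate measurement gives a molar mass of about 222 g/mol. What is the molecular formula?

C18H6

mol C = 13.51 g CO₂ ÷ 44.009 g/mol = 0.30698 mol
mol H = 2 × 0.9216 g H₂O ÷ 18.015 g/mol = 0.10231 mol
Divide by the smallest (0.10231 mol): C 3.000, H 1.000
Empirical formula: C3H
Empirical-formula mass = 37.04 g/mol; 222 ÷ 37.04 ≈ 6, so the molecular formula is C18H6.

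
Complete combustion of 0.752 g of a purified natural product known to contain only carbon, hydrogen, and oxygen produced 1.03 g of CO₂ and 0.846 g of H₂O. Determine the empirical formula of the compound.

CH4O

mol C = 1.03 g CO₂ ÷ 44.009 g/mol = 0.02340 mol
mol H = 2 × 0.846 g H₂O ÷ 18.015 g/mol = 0.09392 mol
mass O = 0.752 − (0.2811 + 0.09467) = 0.3762 g → mol O = 0.3762 ÷ 15.999 = 0.02352 mol
Divide by the smallest (0.02340 mol): C 1.000, H 4.013, O 1.005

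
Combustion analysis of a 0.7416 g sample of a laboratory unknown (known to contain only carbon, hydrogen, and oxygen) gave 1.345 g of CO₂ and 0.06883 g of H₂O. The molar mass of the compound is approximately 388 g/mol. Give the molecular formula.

mol C = 1.345 g CO₂ ÷ 44.009 g/mol = 0.030562 mol
mol H = 2 × 0.06883 g H₂O ÷ 18.015 g/mol = 0.0076414 mol
mass O = 0.7416 − (0.36708 + 0.0077025) = 0.36682 g → mol O = 0.36682 ÷ 15.999 = 0.022928 mol
Divide by the smallest (0.0076414 mol): C 4.000, H 1.000, O 3.000
Empirical formula: C4HO3
Empirical-formula mass = 97.05 g/mol; 388 ÷ 97.05 ≈ 4, so the molecular formula is C16H4O12.

C16H4O12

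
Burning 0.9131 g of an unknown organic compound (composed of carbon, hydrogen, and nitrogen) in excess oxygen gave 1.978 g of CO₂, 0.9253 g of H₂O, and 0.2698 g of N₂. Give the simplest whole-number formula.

mol C = 1.978 g CO₂ ÷ 44.009 g/mol = 0.044945 mol
mol H = 2 × 0.9253 g H₂O ÷ 18.015 g/mol = 0.10273 mol
mol N = 2 × 0.2698 g N₂ ÷ 28.014 g/mol = 0.019262 mol
Divide by the smallest (0.019262 mol): C 2.333, H 5.333, N 1.000
Multiplying each by 3 gives whole numbers: C 7.00, H 16.00, N 3.00

C7H16N3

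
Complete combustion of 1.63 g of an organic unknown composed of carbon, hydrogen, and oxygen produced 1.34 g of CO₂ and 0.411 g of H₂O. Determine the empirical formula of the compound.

C2H3O5

mol C = 1.34 g CO₂ ÷ 44.009 g/mol = 0.03045 mol
mol H = 2 × 0.411 g H₂O ÷ 18.015 g/mol = 0.04563 mol
mass O = 1.63 − (0.3657 + 0.04599) = 1.218 g → mol O = 1.218 ÷ 15.999 = 0.07615 mol
Divide by the smallest (0.03045 mol): C 1.000, H 1.499, O 2.501
Multiplying each by 2 gives whole numbers: C 2.00, H 3.00, O 5.00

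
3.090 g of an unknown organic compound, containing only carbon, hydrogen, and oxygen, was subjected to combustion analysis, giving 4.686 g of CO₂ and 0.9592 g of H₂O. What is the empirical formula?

CHO

mol C = 4.686 g CO₂ ÷ 44.009 g/mol = 0.10648 mol
mol H = 2 × 0.9592 g H₂O ÷ 18.015 g/mol = 0.10649 mol
mass O = 3.090 − (1.2789 + 0.10734) = 1.7037 g → mol O = 1.7037 ÷ 15.999 = 0.10649 mol
Divide by the smallest (0.10648 mol): C 1.000, H 1.000, O 1.000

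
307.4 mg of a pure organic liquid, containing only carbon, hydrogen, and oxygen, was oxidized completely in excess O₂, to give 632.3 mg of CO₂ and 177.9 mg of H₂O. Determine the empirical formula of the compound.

C8H11O4

mol C = 0.6323 g CO₂ ÷ 44.009 g/mol = 0.014368 mol
mol H = 2 × 0.1779 g H₂O ÷ 18.015 g/mol = 0.019750 mol
mass O = 0.3074 − (0.17257 + 0.019908) = 0.11492 g → mol O = 0.11492 ÷ 15.999 = 0.0071832 mol
Divide by the smallest (0.0071832 mol): C 2.000, H 2.750, O 1.000
Multiplying each by 4 gives whole numbers: C 8.00, H 11.00, O 4.00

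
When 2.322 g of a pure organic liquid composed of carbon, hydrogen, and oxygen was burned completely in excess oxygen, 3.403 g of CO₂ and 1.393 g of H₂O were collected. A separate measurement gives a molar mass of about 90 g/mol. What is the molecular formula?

C3H6O3

mol C = 3.403 g CO₂ ÷ 44.009 g/mol = 0.077325 mol
mol H = 2 × 1.393 g H₂O ÷ 18.015 g/mol = 0.15465 mol
mass O = 2.322 − (0.92875 + 0.15589) = 1.2374 g → mol O = 1.2374 ÷ 15.999 = 0.077340 mol
Divide by the smallest (0.077325 mol): C 1.000, H 2.000, O 1.000
Empirical formula: CH2O
Empirical-formula mass = 30.03 g/mol; 90 ÷ 30.03 ≈ 3, so the molecular formula is C3H6O3.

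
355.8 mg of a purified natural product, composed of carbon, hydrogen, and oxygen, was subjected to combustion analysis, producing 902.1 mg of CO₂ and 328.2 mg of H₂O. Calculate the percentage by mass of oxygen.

mol C = 0.9021 g CO₂ ÷ 44.009 g/mol = 0.020498 mol
mol H = 2 × 0.3282 g H₂O ÷ 18.015 g/mol = 0.036436 mol
mass O = 0.3558 − (0.24620 + 0.036728) = 0.072870 g → mol O = 0.072870 ÷ 15.999 = 0.0045546 mol
mass % O = 0.072870 g ÷ 0.3558 g × 100%

20.48%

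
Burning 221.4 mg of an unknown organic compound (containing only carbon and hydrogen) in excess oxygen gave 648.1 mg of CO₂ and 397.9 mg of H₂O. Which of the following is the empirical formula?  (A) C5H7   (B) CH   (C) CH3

(C) CH3

mol C = 0.6481 g CO₂ ÷ 44.009 g/mol = 0.014727 mol
mol H = 2 × 0.3979 g H₂O ÷ 18.015 g/mol = 0.044174 mol
Divide by the smallest (0.014727 mol): C 1.000, H 3.000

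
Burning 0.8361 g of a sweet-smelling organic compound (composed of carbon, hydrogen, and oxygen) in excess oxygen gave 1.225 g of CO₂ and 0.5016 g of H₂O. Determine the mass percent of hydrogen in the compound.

mol C = 1.225 g CO₂ ÷ 44.009 g/mol = 0.027835 mol
mol H = 2 × 0.5016 g H₂O ÷ 18.015 g/mol = 0.055687 mol
mass O = 0.8361 − (0.33433 + 0.056132) = 0.44564 g → mol O = 0.44564 ÷ 15.999 = 0.027854 mol
mass % H = 0.056132 g ÷ 0.8361 g × 100%

6.71%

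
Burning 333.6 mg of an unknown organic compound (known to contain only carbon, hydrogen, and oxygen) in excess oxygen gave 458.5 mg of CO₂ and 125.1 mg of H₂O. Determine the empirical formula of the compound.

C6H8O7

mol C = 0.4585 g CO₂ ÷ 44.009 g/mol = 0.010418 mol
mol H = 2 × 0.1251 g H₂O ÷ 18.015 g/mol = 0.013888 mol
mass O = 0.3336 − (0.12513 + 0.014000) = 0.19447 g → mol O = 0.19447 ÷ 15.999 = 0.012155 mol
Divide by the smallest (0.010418 mol): C 1.000, H 1.333, O 1.167
Multiplying each by 6 gives whole numbers: C 6.00, H 8.00, O 7.00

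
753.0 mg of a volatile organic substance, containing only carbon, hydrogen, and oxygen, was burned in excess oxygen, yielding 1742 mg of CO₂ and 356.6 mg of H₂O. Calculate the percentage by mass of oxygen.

31.56%

mol C = 1.742 g CO₂ ÷ 44.009 g/mol = 0.039583 mol
mol H = 2 × 0.3566 g H₂O ÷ 18.015 g/mol = 0.039589 mol
mass O = 0.7530 − (0.47543 + 0.039906) = 0.23766 g → mol O = 0.23766 ÷ 15.999 = 0.014855 mol
mass % O = 0.23766 g ÷ 0.7530 g × 100%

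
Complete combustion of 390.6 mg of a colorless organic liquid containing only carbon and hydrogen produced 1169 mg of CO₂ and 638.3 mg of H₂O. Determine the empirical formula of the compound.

C3H8

mol C = 1.169 g CO₂ ÷ 44.009 g/mol = 0.026563 mol
mol H = 2 × 0.6383 g H₂O ÷ 18.015 g/mol = 0.070863 mol
Divide by the smallest (0.026563 mol): C 1.000, H 2.668
Multiplying each by 3 gives whole numbers: C 3.00, H 8.00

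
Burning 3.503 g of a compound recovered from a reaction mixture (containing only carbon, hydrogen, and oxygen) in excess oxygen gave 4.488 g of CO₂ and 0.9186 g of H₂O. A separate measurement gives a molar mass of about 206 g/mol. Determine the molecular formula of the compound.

mol C = 4.488 g CO₂ ÷ 44.009 g/mol = 0.10198 mol
mol H = 2 × 0.9186 g H₂O ÷ 18.015 g/mol = 0.10198 mol
mass O = 3.503 − (1.2249 + 0.10280) = 2.1753 g → mol O = 2.1753 ÷ 15.999 = 0.13597 mol
Divide by the smallest (0.10198 mol): C 1.000, H 1.000, O 1.333
Multiplying each by 3 gives whole numbers: C 3.00, H 3.00, O 4.00
Empirical formula: C3H3O4
Empirical-formula mass = 103.05 g/mol; 206 ÷ 103.05 ≈ 2, so the molecular formula is C6H6O8.

C6H6O8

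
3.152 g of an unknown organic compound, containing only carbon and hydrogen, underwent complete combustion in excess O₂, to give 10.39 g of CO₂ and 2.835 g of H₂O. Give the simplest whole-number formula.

mol C = 10.39 g CO₂ ÷ 44.009 g/mol = 0.23609 mol
mol H = 2 × 2.835 g H₂O ÷ 18.015 g/mol = 0.31474 mol
Divide by the smallest (0.23609 mol): C 1.000, H 1.333
Multiplying each by 3 gives whole numbers: C 3.00, H 4.00

C3H4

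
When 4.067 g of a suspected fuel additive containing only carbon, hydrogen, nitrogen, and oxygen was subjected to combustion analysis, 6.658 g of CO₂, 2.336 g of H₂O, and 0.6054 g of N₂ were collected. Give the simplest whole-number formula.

mol C = 6.658 g CO₂ ÷ 44.009 g/mol = 0.15129 mol
mol H = 2 × 2.336 g H₂O ÷ 18.015 g/mol = 0.25934 mol
mol N = 2 × 0.6054 g N₂ ÷ 28.014 g/mol = 0.043221 mol
mass O = 4.067 − (1.8171 + 0.26141 + 0.60540) = 1.3831 g → mol O = 1.3831 ÷ 15.999 = 0.086448 mol
Divide by the smallest (0.043221 mol): C 3.500, H 6.000, N 1.000, O 2.000
Multiplying each by 2 gives whole numbers: C 7.00, H 12.00, N 2.00, O 4.00

C7H12N2O4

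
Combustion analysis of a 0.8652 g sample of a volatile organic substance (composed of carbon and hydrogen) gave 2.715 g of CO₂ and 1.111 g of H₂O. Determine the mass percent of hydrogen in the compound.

14.37%

mol C = 2.715 g CO₂ ÷ 44.009 g/mol = 0.061692 mol
mol H = 2 × 1.111 g H₂O ÷ 18.015 g/mol = 0.12334 mol
mass % H = 0.12433 g ÷ 0.8652 g × 100%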